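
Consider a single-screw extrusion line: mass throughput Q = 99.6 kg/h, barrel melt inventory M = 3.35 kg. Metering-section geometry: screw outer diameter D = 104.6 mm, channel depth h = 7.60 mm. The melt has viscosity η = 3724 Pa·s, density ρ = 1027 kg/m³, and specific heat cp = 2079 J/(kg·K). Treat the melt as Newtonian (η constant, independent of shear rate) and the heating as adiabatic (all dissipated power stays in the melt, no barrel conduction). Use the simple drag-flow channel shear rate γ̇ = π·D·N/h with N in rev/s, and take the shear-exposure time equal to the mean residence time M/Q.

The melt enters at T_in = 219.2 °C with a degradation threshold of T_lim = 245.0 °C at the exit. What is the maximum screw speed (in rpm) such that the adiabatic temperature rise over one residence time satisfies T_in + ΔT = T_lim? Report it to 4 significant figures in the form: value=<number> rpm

value=15.34 rpm

Convert throughput: Q = 99.6 kg/h = 99.6/3600 = 0.0276667 kg/s
Mean residence time: t_res = M/Q_s = 3.35 kg / 0.0276667 kg/s = 121.084 s
Geometry in SI: D = 104.6 mm → 0.1046 m, h = 7.60 mm → 0.0076 m
ΔT_a = T_lim − T_in = 245.0 − 219.2 = 25.8 K
γ̇_max² = ΔT_a·ρ·cp/(η·t_res) = 25.8·1027·2079/(3724·121.084) = 122.165 s⁻²
γ̇_max = sqrt(122.165) = 11.0528 s⁻¹
N_max = γ̇_max h / (πD) = 11.0528·0.0076/(π·0.1046) = 0.255626 rev/s → ×60 = 15.3376 rpm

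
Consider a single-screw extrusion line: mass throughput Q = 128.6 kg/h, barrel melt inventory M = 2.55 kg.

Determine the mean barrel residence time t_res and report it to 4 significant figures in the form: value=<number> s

value=71.38 s

Throughput in SI: Q_s = 128.6 kg/h ÷ 3600 s/h = 0.0357222 kg/s
t_res = M / Q_s = 2.55 / 0.0357222 = 71.3841 s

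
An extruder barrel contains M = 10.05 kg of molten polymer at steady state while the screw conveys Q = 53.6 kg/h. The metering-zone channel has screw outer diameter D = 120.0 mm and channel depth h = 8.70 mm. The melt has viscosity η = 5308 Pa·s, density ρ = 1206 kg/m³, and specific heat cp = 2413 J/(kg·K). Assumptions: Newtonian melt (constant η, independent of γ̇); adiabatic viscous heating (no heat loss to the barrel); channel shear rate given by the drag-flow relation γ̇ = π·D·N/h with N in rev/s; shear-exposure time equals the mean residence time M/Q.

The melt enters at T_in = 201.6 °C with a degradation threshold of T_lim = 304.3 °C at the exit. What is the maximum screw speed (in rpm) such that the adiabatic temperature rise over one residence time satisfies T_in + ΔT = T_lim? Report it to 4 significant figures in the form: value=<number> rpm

Throughput in SI: Q_s = 53.6 kg/h ÷ 3600 s/h = 0.0148889 kg/s
t_res = M / Q_s = 10.05 ÷ 0.0148889 = 675 s
Convert to metres: D = 0.12 m, h = 0.0087 m
Allowable rise: ΔT_a = T_lim − T_in = 304.3 − 201.6 = 102.7 K
γ̇_max² = ΔT_a·ρ·cp / (η·t_res) = [102.7 × 1206 × 2413] / [5308 × 675] = 83.4143 s⁻²
γ̇_max = sqrt(83.4143) = 9.13314 s⁻¹
N_max = γ̇_max·h / (π·D) = 9.13314 · 0.0087 / (π · 0.12) = 0.21077 rev/s = 12.6462 rpm

value=12.65 rpm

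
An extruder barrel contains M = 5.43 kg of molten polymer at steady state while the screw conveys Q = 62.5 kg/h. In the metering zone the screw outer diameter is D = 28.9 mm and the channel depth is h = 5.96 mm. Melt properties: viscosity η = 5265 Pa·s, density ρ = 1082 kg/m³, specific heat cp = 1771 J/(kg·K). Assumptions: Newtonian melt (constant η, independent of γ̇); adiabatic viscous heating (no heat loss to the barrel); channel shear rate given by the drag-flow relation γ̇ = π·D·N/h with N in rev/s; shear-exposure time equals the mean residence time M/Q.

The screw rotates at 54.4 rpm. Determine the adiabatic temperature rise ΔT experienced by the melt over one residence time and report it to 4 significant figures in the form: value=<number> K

value=163.9 K

Q_s = Q / 3600 = 62.5 / 3600 = 0.0173611 kg/s
Mean residence time: t_res = M/Q_s = 5.43 kg / 0.0173611 kg/s = 312.768 s
D = 28.9 mm = 0.0289 m;  h = 5.96 mm = 0.00596 m;  N = 54.4 rpm / 60 = 0.906667 rev/s
γ̇ = π·D·N / h = π · 0.0289 · 0.906667 / 0.00596 = 13.8118 s⁻¹
ΔT = η·γ̇²·t_res / (ρ·cp) = 5265 · (13.8118)² · 312.768 / (1082 · 1771) = 163.936 K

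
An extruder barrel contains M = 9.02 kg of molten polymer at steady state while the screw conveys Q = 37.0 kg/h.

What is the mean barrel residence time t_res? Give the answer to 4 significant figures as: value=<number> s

value=877.6 s

Q_s = Q / 3600 = 37.0 / 3600 = 0.0102778 kg/s
Mean residence time: t_res = M/Q_s = 9.02 kg / 0.0102778 kg/s = 877.622 s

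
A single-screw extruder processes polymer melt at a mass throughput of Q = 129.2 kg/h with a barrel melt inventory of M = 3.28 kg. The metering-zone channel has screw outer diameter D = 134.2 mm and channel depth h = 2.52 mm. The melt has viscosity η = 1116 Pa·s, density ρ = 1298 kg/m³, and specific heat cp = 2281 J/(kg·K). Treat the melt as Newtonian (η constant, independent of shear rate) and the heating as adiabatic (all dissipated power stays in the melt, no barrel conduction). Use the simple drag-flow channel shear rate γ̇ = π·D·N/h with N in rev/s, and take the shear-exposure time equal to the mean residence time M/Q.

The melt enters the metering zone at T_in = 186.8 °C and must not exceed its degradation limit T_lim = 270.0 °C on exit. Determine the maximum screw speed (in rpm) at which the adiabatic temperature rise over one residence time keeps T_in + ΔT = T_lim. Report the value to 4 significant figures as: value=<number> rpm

value=17.62 rpm

Q_s = Q / 3600 = 129.2 / 3600 = 0.0358889 kg/s
t_res = M / Q_s = 3.28 / 0.0358889 = 91.3932 s
Geometry in SI: D = 134.2 mm → 0.1342 m, h = 2.52 mm → 0.00252 m
Allowable rise: ΔT_a = T_lim − T_in = 270.0 − 186.8 = 83.2 K
γ̇_max² = ΔT_a·ρ·cp/(η·t_res) = 83.2·1298·2281/(1116·91.3932) = 2415.16 s⁻²
Take the square root: γ̇_max = √(2415.16) = 49.1442 s⁻¹
Solve γ̇ = πDN/h for N: N_max = γ̇_max·h/(π·D) = 49.1442 × 0.00252 / (π × 0.1342) = 0.293745 rev/s = 17.6247 rpm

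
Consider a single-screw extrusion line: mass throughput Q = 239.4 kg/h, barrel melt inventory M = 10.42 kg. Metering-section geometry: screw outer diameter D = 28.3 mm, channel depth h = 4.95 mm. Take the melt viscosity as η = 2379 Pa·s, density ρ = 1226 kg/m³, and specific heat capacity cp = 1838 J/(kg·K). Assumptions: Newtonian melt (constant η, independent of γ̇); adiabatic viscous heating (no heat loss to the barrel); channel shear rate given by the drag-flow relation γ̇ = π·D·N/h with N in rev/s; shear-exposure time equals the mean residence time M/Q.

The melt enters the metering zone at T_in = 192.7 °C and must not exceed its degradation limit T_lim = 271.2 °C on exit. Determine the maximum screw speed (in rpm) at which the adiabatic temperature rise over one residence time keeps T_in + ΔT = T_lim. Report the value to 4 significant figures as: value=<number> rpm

Q_s = Q / 3600 = 239.4 / 3600 = 0.0665 kg/s
Mean residence time: t_res = M/Q_s = 10.42 kg / 0.0665 kg/s = 156.692 s
Geometry in SI: D = 28.3 mm → 0.0283 m, h = 4.95 mm → 0.00495 m
ΔT_a = T_lim − T_in = 271.2 − 192.7 = 78.5 K
Invert ΔT = ηγ̇²t_res/(ρcp) for γ̇: γ̇_max² = ΔT_a ρ cp / (η t_res) = 78.5·1226·1838 / (2379·156.692) = 474.532 s⁻²
Take the square root: γ̇_max = √(474.532) = 21.7837 s⁻¹
N_max = γ̇_max·h / (π·D) = 21.7837 · 0.00495 / (π · 0.0283) = 1.21283 rev/s = 72.7701 rpm

value=72.77 rpm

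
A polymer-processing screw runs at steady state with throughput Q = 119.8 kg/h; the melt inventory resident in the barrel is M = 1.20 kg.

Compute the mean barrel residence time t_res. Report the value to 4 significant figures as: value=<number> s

Throughput in SI: Q_s = 119.8 kg/h ÷ 3600 s/h = 0.0332778 kg/s
t_res = M / Q_s = 1.20 ÷ 0.0332778 = 36.0601 s

value=36.06 s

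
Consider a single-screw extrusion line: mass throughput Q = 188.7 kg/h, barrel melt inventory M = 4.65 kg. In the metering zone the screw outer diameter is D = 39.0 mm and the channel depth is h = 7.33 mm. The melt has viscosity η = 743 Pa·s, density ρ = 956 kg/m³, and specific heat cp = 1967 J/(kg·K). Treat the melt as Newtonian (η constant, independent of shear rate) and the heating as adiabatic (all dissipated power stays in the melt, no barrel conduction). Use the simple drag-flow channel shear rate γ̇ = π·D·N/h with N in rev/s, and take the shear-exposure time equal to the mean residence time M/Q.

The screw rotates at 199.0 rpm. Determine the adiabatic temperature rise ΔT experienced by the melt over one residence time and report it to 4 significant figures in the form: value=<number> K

Throughput in SI: Q_s = 188.7 kg/h ÷ 3600 s/h = 0.0524167 kg/s
t_res = M / Q_s = 4.65 ÷ 0.0524167 = 88.7122 s
Geometry in metres: D = 39.0 mm → 0.039 m, h = 7.33 mm → 0.00733 m; screw speed N = 199.0 rpm = 3.31667 rev/s
Shear rate: γ̇ = πDN/h = π·0.039·3.31667/0.00733 = 55.4386 s⁻¹
Adiabatic rise: ΔT = η γ̇² t_res / (ρ cp) = 743·(55.4386)²·88.7122 / (956·1967) = 107.73 K

value=107.7 K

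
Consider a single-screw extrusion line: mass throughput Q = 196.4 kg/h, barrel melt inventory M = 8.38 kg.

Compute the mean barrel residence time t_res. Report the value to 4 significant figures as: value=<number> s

value=153.6 s

Throughput in SI: Q_s = 196.4 kg/h ÷ 3600 s/h = 0.0545556 kg/s
t_res = M / Q_s = 8.38 / 0.0545556 = 153.605 s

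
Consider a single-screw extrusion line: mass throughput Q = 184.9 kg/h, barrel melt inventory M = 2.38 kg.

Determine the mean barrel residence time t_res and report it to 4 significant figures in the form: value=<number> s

value=46.34 s

Throughput in SI: Q_s = 184.9 kg/h ÷ 3600 s/h = 0.0513611 kg/s
t_res = M / Q_s = 2.38 / 0.0513611 = 46.3386 s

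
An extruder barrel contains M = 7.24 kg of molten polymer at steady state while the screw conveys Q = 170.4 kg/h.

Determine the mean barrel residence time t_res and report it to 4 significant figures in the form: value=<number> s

Throughput in SI: Q_s = 170.4 kg/h ÷ 3600 s/h = 0.0473333 kg/s
t_res = M / Q_s = 7.24 ÷ 0.0473333 = 152.958 s

value=153.0 s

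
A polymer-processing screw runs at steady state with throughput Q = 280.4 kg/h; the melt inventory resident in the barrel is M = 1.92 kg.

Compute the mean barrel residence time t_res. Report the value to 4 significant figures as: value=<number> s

value=24.65 s

Convert throughput: Q = 280.4 kg/h = 280.4/3600 = 0.0778889 kg/s
Mean residence time: t_res = M/Q_s = 1.92 kg / 0.0778889 kg/s = 24.6505 s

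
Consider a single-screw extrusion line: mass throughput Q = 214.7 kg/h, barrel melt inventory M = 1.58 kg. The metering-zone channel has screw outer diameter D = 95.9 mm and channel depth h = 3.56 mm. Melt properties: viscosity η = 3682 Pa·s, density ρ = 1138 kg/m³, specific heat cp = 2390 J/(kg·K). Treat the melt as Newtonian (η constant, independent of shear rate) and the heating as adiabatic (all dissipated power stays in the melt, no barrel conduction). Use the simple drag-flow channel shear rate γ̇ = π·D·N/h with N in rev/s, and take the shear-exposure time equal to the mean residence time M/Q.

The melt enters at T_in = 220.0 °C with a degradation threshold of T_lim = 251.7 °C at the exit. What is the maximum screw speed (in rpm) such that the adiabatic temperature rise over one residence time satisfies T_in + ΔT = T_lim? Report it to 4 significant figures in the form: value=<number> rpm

Q_s = Q / 3600 = 214.7 / 3600 = 0.0596389 kg/s
t_res = M / Q_s = 1.58 / 0.0596389 = 26.4928 s
Geometry in SI: D = 95.9 mm → 0.0959 m, h = 3.56 mm → 0.00356 m
Allowable rise: ΔT_a = T_lim − T_in = 251.7 − 220.0 = 31.7 K
γ̇_max² = ΔT_a·ρ·cp/(η·t_res) = 31.7·1138·2390/(3682·26.4928) = 883.869 s⁻²
γ̇_max = sqrt(883.869) = 29.7299 s⁻¹
Solve γ̇ = πDN/h for N: N_max = γ̇_max·h/(π·D) = 29.7299 × 0.00356 / (π × 0.0959) = 0.351298 rev/s = 21.0779 rpm

value=21.08 rpm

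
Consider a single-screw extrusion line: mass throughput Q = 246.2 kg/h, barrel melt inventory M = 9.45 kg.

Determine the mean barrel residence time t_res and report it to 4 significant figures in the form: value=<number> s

value=138.2 s

Q_s = Q / 3600 = 246.2 / 3600 = 0.0683889 kg/s
Mean residence time: t_res = M/Q_s = 9.45 kg / 0.0683889 kg/s = 138.18 s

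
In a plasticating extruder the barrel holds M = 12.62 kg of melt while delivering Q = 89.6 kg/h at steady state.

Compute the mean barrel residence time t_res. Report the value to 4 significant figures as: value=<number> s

value=507.1 s

Throughput in SI: Q_s = 89.6 kg/h ÷ 3600 s/h = 0.0248889 kg/s
Mean residence time: t_res = M/Q_s = 12.62 kg / 0.0248889 kg/s = 507.054 s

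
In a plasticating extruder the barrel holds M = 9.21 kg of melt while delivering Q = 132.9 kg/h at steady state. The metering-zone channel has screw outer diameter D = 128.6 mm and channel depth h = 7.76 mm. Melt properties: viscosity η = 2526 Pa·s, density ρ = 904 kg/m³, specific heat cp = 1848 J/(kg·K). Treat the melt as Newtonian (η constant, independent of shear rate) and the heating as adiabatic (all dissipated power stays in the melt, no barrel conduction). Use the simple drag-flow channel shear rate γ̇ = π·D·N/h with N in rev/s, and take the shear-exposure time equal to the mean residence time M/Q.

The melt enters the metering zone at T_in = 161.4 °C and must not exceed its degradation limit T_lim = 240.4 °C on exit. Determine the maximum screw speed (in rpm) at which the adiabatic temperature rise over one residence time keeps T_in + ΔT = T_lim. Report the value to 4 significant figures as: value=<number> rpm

value=16.68 rpm

Q_s = Q / 3600 = 132.9 / 3600 = 0.0369167 kg/s
t_res = M / Q_s = 9.21 / 0.0369167 = 249.481 s
Geometry in SI: D = 128.6 mm → 0.1286 m, h = 7.76 mm → 0.00776 m
Allowable rise: ΔT_a = T_lim − T_in = 240.4 − 161.4 = 79 K
γ̇_max² = ΔT_a·ρ·cp / (η·t_res) = [79 × 904 × 1848] / [2526 × 249.481] = 209.424 s⁻²
γ̇_max = sqrt(209.424) = 14.4715 s⁻¹
Solve γ̇ = πDN/h for N: N_max = γ̇_max·h/(π·D) = 14.4715 × 0.00776 / (π × 0.1286) = 0.277961 rev/s = 16.6777 rpm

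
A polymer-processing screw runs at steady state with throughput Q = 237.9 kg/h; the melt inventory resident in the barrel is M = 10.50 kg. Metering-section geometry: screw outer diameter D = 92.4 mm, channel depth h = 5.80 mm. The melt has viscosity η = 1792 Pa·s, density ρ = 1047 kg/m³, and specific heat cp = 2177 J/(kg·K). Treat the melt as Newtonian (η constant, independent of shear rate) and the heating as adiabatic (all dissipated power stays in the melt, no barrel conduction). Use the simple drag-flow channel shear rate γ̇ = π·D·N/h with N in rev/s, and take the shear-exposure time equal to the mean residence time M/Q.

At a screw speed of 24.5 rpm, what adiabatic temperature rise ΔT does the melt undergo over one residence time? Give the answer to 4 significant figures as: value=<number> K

Convert throughput: Q = 237.9 kg/h = 237.9/3600 = 0.0660833 kg/s
t_res = M / Q_s = 10.50 ÷ 0.0660833 = 158.89 s
Convert to SI: D = 0.0924 m, h = 0.0058 m, N = 24.5/60 = 0.408333 rev/s
γ̇ = π·D·N / h = π · 0.0924 · 0.408333 / 0.0058 = 20.4366 s⁻¹
ΔT = η·γ̇²·t_res/(ρ·cp) = [1792 × 20.4366² × 158.89] / [1047 × 2177] = 52.1732 K

value=52.17 K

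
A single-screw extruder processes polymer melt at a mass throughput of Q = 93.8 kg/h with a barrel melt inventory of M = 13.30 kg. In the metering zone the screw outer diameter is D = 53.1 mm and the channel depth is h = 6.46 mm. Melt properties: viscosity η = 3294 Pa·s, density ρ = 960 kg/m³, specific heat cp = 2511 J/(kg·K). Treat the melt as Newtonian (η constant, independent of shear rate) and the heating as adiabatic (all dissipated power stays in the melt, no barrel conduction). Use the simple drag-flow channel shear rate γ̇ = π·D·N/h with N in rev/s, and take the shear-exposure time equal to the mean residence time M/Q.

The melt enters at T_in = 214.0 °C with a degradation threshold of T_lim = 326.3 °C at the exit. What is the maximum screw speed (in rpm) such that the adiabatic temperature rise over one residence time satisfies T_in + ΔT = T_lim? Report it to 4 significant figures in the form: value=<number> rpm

Q_s = Q / 3600 = 93.8 / 3600 = 0.0260556 kg/s
t_res = M / Q_s = 13.30 / 0.0260556 = 510.448 s
Convert to metres: D = 0.0531 m, h = 0.00646 m
ΔT_a = T_lim − T_in = 326.3 °C − 214.0 °C = 112.3 K
γ̇_max² = ΔT_a·ρ·cp/(η·t_res) = 112.3·960·2511/(3294·510.448) = 160.999 s⁻²
Take the square root: γ̇_max = √(160.999) = 12.6885 s⁻¹
N_max = γ̇_max·h / (π·D) = 12.6885 · 0.00646 / (π · 0.0531) = 0.49136 rev/s = 29.4816 rpm

value=29.48 rpm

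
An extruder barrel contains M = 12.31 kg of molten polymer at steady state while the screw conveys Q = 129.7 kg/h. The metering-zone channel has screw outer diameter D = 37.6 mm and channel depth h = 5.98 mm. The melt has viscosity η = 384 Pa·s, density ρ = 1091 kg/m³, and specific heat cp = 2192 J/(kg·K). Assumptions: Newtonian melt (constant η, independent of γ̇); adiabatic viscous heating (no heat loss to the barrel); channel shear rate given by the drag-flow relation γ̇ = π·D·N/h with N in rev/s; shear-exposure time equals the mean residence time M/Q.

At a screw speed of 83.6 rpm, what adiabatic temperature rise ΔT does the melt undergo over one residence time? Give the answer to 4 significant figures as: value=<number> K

Convert throughput: Q = 129.7 kg/h = 129.7/3600 = 0.0360278 kg/s
t_res = M / Q_s = 12.31 ÷ 0.0360278 = 341.681 s
D = 37.6 mm = 0.0376 m;  h = 5.98 mm = 0.00598 m;  N = 83.6 rpm / 60 = 1.39333 rev/s
Shear rate: γ̇ = πDN/h = π·0.0376·1.39333/0.00598 = 27.5227 s⁻¹
ΔT = η·γ̇²·t_res/(ρ·cp) = [384 × 27.5227² × 341.681] / [1091 × 2192] = 41.5594 K

value=41.56 K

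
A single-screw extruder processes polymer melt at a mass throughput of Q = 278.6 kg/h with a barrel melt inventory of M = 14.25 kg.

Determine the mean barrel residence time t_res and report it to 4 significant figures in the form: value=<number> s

value=184.1 s

Throughput in SI: Q_s = 278.6 kg/h ÷ 3600 s/h = 0.0773889 kg/s
t_res = M / Q_s = 14.25 ÷ 0.0773889 = 184.135 s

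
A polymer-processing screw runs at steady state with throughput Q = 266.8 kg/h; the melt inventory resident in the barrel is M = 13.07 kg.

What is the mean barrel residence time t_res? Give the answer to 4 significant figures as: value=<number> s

value=176.4 s

Throughput in SI: Q_s = 266.8 kg/h ÷ 3600 s/h = 0.0741111 kg/s
Mean residence time: t_res = M/Q_s = 13.07 kg / 0.0741111 kg/s = 176.357 s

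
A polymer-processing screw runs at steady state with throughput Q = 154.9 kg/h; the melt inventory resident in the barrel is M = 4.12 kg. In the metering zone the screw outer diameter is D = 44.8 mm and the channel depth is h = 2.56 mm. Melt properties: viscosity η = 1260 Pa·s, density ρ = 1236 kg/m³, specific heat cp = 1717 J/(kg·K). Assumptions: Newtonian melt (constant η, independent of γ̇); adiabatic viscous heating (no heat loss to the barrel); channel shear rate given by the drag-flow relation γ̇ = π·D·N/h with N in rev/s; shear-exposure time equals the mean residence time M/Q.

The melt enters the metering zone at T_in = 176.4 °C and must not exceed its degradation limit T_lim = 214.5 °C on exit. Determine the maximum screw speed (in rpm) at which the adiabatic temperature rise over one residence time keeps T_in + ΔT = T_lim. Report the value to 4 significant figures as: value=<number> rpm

value=28.25 rpm

Q_s = Q / 3600 = 154.9 / 3600 = 0.0430278 kg/s
t_res = M / Q_s = 4.12 / 0.0430278 = 95.7521 s
Geometry in SI: D = 44.8 mm → 0.0448 m, h = 2.56 mm → 0.00256 m
ΔT_a = T_lim − T_in = 214.5 − 176.4 = 38.1 K
γ̇_max² = ΔT_a·ρ·cp / (η·t_res) = [38.1 × 1236 × 1717] / [1260 × 95.7521] = 670.185 s⁻²
γ̇_max = sqrt(670.185) = 25.8879 s⁻¹
N_max = γ̇_max·h / (π·D) = 25.8879 · 0.00256 / (π · 0.0448) = 0.470879 rev/s = 28.2528 rpm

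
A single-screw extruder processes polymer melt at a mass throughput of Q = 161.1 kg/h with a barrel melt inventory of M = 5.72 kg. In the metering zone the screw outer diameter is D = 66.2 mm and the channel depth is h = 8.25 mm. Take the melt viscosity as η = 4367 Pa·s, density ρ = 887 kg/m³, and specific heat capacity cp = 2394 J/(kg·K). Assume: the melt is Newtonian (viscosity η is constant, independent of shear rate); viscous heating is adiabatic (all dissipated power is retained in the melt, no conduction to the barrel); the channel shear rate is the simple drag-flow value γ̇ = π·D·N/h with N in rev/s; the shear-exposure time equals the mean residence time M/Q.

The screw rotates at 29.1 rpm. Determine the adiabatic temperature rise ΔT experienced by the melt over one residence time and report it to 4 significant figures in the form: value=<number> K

Q_s = Q / 3600 = 161.1 / 3600 = 0.04475 kg/s
Mean residence time: t_res = M/Q_s = 5.72 kg / 0.04475 kg/s = 127.821 s
D = 66.2 mm = 0.0662 m;  h = 8.25 mm = 0.00825 m;  N = 29.1 rpm / 60 = 0.485 rev/s
γ̇ = π D N / h = (π)(0.0662)(0.485) / 0.00825 = 12.2263 s⁻¹
ΔT = η·γ̇²·t_res/(ρ·cp) = [4367 × 12.2263² × 127.821] / [887 × 2394] = 39.2943 K

value=39.29 K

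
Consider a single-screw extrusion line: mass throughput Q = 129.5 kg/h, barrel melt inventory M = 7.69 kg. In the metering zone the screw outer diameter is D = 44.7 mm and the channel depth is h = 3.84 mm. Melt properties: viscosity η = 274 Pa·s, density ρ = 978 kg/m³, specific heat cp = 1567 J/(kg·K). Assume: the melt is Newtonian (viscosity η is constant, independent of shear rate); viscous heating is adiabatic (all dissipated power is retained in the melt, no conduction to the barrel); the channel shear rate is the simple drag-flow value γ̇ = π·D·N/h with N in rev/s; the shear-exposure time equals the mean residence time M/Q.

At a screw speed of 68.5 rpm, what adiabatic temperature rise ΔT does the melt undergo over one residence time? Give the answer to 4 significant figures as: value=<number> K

value=66.62 K

Convert throughput: Q = 129.5 kg/h = 129.5/3600 = 0.0359722 kg/s
Mean residence time: t_res = M/Q_s = 7.69 kg / 0.0359722 kg/s = 213.776 s
Geometry in metres: D = 44.7 mm → 0.0447 m, h = 3.84 mm → 0.00384 m; screw speed N = 68.5 rpm = 1.14167 rev/s
Shear rate: γ̇ = πDN/h = π·0.0447·1.14167/0.00384 = 41.7509 s⁻¹
Adiabatic rise: ΔT = η γ̇² t_res / (ρ cp) = 274·(41.7509)²·213.776 / (978·1567) = 66.6243 K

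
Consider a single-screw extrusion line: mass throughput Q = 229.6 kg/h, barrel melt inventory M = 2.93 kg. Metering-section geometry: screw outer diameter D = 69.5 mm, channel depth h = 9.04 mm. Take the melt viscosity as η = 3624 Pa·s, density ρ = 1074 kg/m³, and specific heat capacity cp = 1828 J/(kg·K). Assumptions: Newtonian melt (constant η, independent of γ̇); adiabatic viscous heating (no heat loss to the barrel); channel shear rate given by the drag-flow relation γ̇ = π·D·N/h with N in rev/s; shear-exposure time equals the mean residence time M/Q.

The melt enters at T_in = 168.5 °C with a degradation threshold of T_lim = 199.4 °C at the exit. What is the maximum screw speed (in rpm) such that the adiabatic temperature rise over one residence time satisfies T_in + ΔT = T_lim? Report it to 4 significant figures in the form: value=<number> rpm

Convert throughput: Q = 229.6 kg/h = 229.6/3600 = 0.0637778 kg/s
t_res = M / Q_s = 2.93 / 0.0637778 = 45.9408 s
Geometry in SI: D = 69.5 mm → 0.0695 m, h = 9.04 mm → 0.00904 m
Allowable rise: ΔT_a = T_lim − T_in = 199.4 − 168.5 = 30.9 K
Invert ΔT = ηγ̇²t_res/(ρcp) for γ̇: γ̇_max² = ΔT_a ρ cp / (η t_res) = 30.9·1074·1828 / (3624·45.9408) = 364.378 s⁻²
γ̇_max = √364.378 = 19.0887 s⁻¹
N_max = γ̇_max h / (πD) = 19.0887·0.00904/(π·0.0695) = 0.790333 rev/s → ×60 = 47.42 rpm

value=47.42 rpm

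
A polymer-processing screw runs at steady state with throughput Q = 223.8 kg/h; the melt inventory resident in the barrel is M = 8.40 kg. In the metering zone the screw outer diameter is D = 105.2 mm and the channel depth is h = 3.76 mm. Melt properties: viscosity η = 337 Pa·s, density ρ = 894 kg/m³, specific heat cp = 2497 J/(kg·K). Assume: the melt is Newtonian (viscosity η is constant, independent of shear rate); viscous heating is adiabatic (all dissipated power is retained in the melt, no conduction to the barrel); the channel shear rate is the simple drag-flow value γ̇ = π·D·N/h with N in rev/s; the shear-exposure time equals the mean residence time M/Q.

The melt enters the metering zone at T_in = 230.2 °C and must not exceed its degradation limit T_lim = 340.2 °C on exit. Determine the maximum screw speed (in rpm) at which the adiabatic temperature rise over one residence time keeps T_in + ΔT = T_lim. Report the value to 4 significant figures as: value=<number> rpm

value=50.13 rpm

Throughput in SI: Q_s = 223.8 kg/h ÷ 3600 s/h = 0.0621667 kg/s
Mean residence time: t_res = M/Q_s = 8.40 kg / 0.0621667 kg/s = 135.121 s
D = 105.2 mm = 0.1052 m;  h = 3.76 mm = 0.00376 m
Allowable rise: ΔT_a = T_lim − T_in = 340.2 − 230.2 = 110 K
γ̇_max² = ΔT_a·ρ·cp/(η·t_res) = 110·894·2497/(337·135.121) = 5392.59 s⁻²
γ̇_max = √5392.59 = 73.4342 s⁻¹
N_max = γ̇_max h / (πD) = 73.4342·0.00376/(π·0.1052) = 0.835451 rev/s → ×60 = 50.127 rpm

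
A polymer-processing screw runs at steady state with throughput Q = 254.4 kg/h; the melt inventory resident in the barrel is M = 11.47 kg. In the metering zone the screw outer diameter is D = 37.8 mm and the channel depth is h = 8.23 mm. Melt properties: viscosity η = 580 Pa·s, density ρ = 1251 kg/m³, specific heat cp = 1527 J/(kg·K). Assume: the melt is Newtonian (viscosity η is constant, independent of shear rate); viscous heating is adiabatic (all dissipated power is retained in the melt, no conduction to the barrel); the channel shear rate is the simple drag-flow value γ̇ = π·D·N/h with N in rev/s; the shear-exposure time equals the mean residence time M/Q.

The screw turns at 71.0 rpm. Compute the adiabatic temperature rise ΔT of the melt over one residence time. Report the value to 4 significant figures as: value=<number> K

value=14.37 K

Throughput in SI: Q_s = 254.4 kg/h ÷ 3600 s/h = 0.0706667 kg/s
Mean residence time: t_res = M/Q_s = 11.47 kg / 0.0706667 kg/s = 162.311 s
Convert to SI: D = 0.0378 m, h = 0.00823 m, N = 71.0/60 = 1.18333 rev/s
γ̇ = π D N / h = (π)(0.0378)(1.18333) / 0.00823 = 17.0745 s⁻¹
ΔT = η·γ̇²·t_res/(ρ·cp) = [580 × 17.0745² × 162.311] / [1251 × 1527] = 14.3674 K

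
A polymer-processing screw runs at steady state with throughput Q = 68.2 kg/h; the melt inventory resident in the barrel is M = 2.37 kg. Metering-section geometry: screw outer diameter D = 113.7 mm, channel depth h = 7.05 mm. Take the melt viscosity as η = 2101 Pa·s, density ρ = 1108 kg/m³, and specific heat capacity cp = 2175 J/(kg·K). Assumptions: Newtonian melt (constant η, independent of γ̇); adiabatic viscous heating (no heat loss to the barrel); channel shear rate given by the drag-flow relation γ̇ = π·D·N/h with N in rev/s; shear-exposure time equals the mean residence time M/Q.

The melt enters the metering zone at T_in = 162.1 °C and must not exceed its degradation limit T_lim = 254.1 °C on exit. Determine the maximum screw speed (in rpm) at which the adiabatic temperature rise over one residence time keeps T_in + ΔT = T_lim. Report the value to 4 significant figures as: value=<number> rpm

Throughput in SI: Q_s = 68.2 kg/h ÷ 3600 s/h = 0.0189444 kg/s
t_res = M / Q_s = 2.37 ÷ 0.0189444 = 125.103 s
Convert to metres: D = 0.1137 m, h = 0.00705 m
ΔT_a = T_lim − T_in = 254.1 − 162.1 = 92 K
γ̇_max² = ΔT_a·ρ·cp / (η·t_res) = [92 × 1108 × 2175] / [2101 × 125.103] = 843.518 s⁻²
γ̇_max = √843.518 = 29.0434 s⁻¹
N_max = γ̇_max·h / (π·D) = 29.0434 · 0.00705 / (π · 0.1137) = 0.573226 rev/s = 34.3936 rpm

value=34.39 rpm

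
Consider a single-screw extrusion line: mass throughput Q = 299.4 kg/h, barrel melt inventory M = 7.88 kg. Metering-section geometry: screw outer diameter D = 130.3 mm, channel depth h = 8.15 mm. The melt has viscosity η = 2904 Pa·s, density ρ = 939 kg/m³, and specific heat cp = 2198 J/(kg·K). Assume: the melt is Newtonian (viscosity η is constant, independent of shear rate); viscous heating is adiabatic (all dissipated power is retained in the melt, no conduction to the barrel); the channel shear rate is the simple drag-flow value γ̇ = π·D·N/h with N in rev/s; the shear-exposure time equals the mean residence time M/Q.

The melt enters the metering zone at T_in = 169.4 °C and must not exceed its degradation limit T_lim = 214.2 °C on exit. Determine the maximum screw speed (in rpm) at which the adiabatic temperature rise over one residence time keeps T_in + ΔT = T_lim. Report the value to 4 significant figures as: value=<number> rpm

value=21.90 rpm

Throughput in SI: Q_s = 299.4 kg/h ÷ 3600 s/h = 0.0831667 kg/s
t_res = M / Q_s = 7.88 / 0.0831667 = 94.7495 s
Convert to metres: D = 0.1303 m, h = 0.00815 m
ΔT_a = T_lim − T_in = 214.2 − 169.4 = 44.8 K
γ̇_max² = ΔT_a·ρ·cp/(η·t_res) = 44.8·939·2198/(2904·94.7495) = 336.045 s⁻²
γ̇_max = √336.045 = 18.3315 s⁻¹
Solve γ̇ = πDN/h for N: N_max = γ̇_max·h/(π·D) = 18.3315 × 0.00815 / (π × 0.1303) = 0.364974 rev/s = 21.8985 rpm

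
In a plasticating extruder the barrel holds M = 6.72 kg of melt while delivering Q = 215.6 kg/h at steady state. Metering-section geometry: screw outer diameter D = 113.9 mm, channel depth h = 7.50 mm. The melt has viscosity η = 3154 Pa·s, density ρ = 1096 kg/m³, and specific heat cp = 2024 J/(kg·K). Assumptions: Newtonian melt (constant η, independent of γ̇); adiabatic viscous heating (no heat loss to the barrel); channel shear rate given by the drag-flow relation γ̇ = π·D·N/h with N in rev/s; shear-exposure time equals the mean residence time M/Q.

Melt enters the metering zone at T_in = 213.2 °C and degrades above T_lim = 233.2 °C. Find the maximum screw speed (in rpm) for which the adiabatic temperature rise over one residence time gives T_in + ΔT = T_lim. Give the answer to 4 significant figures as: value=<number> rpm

value=14.08 rpm

Throughput in SI: Q_s = 215.6 kg/h ÷ 3600 s/h = 0.0598889 kg/s
t_res = M / Q_s = 6.72 / 0.0598889 = 112.208 s
Convert to metres: D = 0.1139 m, h = 0.0075 m
ΔT_a = T_lim − T_in = 233.2 − 213.2 = 20 K
Invert ΔT = ηγ̇²t_res/(ρcp) for γ̇: γ̇_max² = ΔT_a ρ cp / (η t_res) = 20·1096·2024 / (3154·112.208) = 125.362 s⁻²
Take the square root: γ̇_max = √(125.362) = 11.1965 s⁻¹
N_max = γ̇_max·h / (π·D) = 11.1965 · 0.0075 / (π · 0.1139) = 0.234677 rev/s = 14.0806 rpm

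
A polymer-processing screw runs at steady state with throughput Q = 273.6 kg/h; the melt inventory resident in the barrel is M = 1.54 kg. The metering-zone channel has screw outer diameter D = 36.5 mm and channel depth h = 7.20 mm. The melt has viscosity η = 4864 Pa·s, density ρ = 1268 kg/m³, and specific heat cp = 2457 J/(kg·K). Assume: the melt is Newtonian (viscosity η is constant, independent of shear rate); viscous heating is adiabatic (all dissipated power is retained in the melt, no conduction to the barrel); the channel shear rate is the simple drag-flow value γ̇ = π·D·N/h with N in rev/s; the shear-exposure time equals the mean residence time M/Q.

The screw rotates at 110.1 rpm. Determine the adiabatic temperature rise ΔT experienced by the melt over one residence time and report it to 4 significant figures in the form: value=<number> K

Convert throughput: Q = 273.6 kg/h = 273.6/3600 = 0.076 kg/s
t_res = M / Q_s = 1.54 / 0.076 = 20.2632 s
D = 36.5 mm = 0.0365 m;  h = 7.20 mm = 0.0072 m;  N = 110.1 rpm / 60 = 1.835 rev/s
γ̇ = π D N / h = (π)(0.0365)(1.835) / 0.0072 = 29.2244 s⁻¹
ΔT = η·γ̇²·t_res / (ρ·cp) = 4864 · (29.2244)² · 20.2632 / (1268 · 2457) = 27.019 K

value=27.02 K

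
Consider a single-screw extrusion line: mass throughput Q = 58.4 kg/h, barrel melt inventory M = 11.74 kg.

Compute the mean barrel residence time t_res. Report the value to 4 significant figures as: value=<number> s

value=723.7 s

Convert throughput: Q = 58.4 kg/h = 58.4/3600 = 0.0162222 kg/s
t_res = M / Q_s = 11.74 / 0.0162222 = 723.699 s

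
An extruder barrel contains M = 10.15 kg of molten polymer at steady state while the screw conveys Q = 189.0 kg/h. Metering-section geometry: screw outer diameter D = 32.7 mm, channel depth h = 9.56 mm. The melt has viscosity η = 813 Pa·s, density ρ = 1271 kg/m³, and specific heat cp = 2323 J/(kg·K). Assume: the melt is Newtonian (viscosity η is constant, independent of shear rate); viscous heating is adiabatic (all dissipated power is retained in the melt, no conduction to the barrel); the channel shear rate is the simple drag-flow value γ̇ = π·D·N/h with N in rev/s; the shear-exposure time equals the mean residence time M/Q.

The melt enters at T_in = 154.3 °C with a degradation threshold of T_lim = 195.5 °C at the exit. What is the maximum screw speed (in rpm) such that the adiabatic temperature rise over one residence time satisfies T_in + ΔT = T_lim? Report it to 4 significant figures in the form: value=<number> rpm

value=155.3 rpm

Throughput in SI: Q_s = 189.0 kg/h ÷ 3600 s/h = 0.0525 kg/s
Mean residence time: t_res = M/Q_s = 10.15 kg / 0.0525 kg/s = 193.333 s
Geometry in SI: D = 32.7 mm → 0.0327 m, h = 9.56 mm → 0.00956 m
ΔT_a = T_lim − T_in = 195.5 − 154.3 = 41.2 K
Invert ΔT = ηγ̇²t_res/(ρcp) for γ̇: γ̇_max² = ΔT_a ρ cp / (η t_res) = 41.2·1271·2323 / (813·193.333) = 773.918 s⁻²
Take the square root: γ̇_max = √(773.918) = 27.8194 s⁻¹
N_max = γ̇_max·h / (π·D) = 27.8194 · 0.00956 / (π · 0.0327) = 2.58885 rev/s = 155.331 rpm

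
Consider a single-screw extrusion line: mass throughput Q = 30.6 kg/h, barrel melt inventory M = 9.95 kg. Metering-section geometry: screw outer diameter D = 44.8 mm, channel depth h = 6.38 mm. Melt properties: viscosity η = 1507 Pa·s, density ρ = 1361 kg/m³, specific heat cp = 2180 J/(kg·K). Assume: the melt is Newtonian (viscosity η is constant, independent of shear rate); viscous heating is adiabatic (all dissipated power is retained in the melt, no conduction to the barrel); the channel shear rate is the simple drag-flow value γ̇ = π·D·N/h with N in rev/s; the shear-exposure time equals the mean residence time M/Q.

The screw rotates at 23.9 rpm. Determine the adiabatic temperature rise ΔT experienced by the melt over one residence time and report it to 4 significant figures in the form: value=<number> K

Convert throughput: Q = 30.6 kg/h = 30.6/3600 = 0.0085 kg/s
t_res = M / Q_s = 9.95 ÷ 0.0085 = 1170.59 s
Geometry in metres: D = 44.8 mm → 0.0448 m, h = 6.38 mm → 0.00638 m; screw speed N = 23.9 rpm = 0.398333 rev/s
γ̇ = π D N / h = (π)(0.0448)(0.398333) / 0.00638 = 8.78727 s⁻¹
ΔT = η·γ̇²·t_res / (ρ·cp) = 1507 · (8.78727)² · 1170.59 / (1361 · 2180) = 45.9103 K

value=45.91 K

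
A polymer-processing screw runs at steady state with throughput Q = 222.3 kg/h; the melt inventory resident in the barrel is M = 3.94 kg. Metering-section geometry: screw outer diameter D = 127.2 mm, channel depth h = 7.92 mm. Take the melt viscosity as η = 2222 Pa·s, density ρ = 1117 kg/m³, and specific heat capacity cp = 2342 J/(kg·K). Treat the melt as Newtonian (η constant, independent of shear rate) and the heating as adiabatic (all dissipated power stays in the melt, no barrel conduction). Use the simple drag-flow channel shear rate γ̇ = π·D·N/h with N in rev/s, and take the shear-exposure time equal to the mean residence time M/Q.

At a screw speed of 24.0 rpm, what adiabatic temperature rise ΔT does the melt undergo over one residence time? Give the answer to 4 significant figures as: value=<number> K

value=22.08 K

Q_s = Q / 3600 = 222.3 / 3600 = 0.06175 kg/s
Mean residence time: t_res = M/Q_s = 3.94 kg / 0.06175 kg/s = 63.8057 s
D = 127.2 mm = 0.1272 m;  h = 7.92 mm = 0.00792 m;  N = 24.0 rpm / 60 = 0.4 rev/s
Shear rate: γ̇ = πDN/h = π·0.1272·0.4/0.00792 = 20.1824 s⁻¹
Adiabatic rise: ΔT = η γ̇² t_res / (ρ cp) = 2222·(20.1824)²·63.8057 / (1117·2342) = 22.0753 K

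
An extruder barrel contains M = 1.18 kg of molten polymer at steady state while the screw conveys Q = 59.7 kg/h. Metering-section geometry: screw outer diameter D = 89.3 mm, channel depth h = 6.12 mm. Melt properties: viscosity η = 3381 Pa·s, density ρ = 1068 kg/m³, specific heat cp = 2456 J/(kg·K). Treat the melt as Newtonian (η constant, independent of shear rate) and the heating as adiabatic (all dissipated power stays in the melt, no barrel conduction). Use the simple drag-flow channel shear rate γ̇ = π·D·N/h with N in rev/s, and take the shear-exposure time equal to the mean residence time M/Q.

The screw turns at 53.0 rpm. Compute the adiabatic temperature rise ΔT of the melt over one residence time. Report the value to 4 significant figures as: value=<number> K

Throughput in SI: Q_s = 59.7 kg/h ÷ 3600 s/h = 0.0165833 kg/s
Mean residence time: t_res = M/Q_s = 1.18 kg / 0.0165833 kg/s = 71.1558 s
D = 89.3 mm = 0.0893 m;  h = 6.12 mm = 0.00612 m;  N = 53.0 rpm / 60 = 0.883333 rev/s
γ̇ = π·D·N / h = π · 0.0893 · 0.883333 / 0.00612 = 40.4925 s⁻¹
Adiabatic rise: ΔT = η γ̇² t_res / (ρ cp) = 3381·(40.4925)²·71.1558 / (1068·2456) = 150.385 K

value=150.4 K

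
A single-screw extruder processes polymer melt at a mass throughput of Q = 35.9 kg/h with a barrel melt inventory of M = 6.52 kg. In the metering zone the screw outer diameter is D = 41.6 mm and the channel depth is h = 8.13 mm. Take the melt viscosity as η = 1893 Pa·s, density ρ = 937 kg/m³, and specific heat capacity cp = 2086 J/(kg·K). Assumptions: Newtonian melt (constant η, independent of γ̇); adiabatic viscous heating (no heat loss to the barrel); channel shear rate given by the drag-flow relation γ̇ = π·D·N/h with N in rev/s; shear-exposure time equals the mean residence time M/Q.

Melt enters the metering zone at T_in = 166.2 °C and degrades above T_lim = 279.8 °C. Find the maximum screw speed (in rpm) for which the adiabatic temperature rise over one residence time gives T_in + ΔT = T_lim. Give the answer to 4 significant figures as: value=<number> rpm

value=49.99 rpm

Convert throughput: Q = 35.9 kg/h = 35.9/3600 = 0.00997222 kg/s
t_res = M / Q_s = 6.52 / 0.00997222 = 653.816 s
Convert to metres: D = 0.0416 m, h = 0.00813 m
Allowable rise: ΔT_a = T_lim − T_in = 279.8 − 166.2 = 113.6 K
γ̇_max² = ΔT_a·ρ·cp/(η·t_res) = 113.6·937·2086/(1893·653.816) = 179.401 s⁻²
γ̇_max = √179.401 = 13.3941 s⁻¹
N_max = γ̇_max h / (πD) = 13.3941·0.00813/(π·0.0416) = 0.833221 rev/s → ×60 = 49.9933 rpm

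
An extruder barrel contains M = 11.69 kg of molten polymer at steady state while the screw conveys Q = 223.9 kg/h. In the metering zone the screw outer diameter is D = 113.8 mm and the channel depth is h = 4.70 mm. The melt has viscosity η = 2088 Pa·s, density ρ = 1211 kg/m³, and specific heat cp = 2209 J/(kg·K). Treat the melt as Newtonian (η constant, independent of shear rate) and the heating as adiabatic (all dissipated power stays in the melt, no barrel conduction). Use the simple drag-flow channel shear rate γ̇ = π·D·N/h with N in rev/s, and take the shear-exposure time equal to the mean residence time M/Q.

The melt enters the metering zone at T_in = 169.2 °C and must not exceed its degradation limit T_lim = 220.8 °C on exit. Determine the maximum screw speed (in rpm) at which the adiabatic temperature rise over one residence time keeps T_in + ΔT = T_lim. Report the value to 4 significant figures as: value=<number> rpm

Throughput in SI: Q_s = 223.9 kg/h ÷ 3600 s/h = 0.0621944 kg/s
t_res = M / Q_s = 11.69 ÷ 0.0621944 = 187.959 s
Geometry in SI: D = 113.8 mm → 0.1138 m, h = 4.70 mm → 0.0047 m
ΔT_a = T_lim − T_in = 220.8 °C − 169.2 °C = 51.6 K
γ̇_max² = ΔT_a·ρ·cp/(η·t_res) = 51.6·1211·2209/(2088·187.959) = 351.719 s⁻²
Take the square root: γ̇_max = √(351.719) = 18.7542 s⁻¹
Solve γ̇ = πDN/h for N: N_max = γ̇_max·h/(π·D) = 18.7542 × 0.0047 / (π × 0.1138) = 0.246549 rev/s = 14.793 rpm

value=14.79 rpm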